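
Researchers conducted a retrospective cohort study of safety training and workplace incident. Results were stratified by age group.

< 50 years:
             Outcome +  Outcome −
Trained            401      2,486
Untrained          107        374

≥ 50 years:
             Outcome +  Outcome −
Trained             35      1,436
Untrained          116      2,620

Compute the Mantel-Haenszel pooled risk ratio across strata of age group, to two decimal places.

RR_MH = Σ(aᵢ·n₀ᵢ/nᵢ) / Σ(cᵢ·n₁ᵢ/nᵢ), with n₁ᵢ = aᵢ+bᵢ (exposed), n₀ᵢ = cᵢ+dᵢ (unexposed), nᵢ = n₁ᵢ+n₀ᵢ.
Stratum 1 (< 50 years): n₁ = 2887, n₀ = 481, n = 3368; a·n₀/n = 401·481/3368 = 57.2687; c·n₁/n = 107·2887/3368 = 91.7188
Stratum 2 (≥ 50 years): n₁ = 1471, n₀ = 2736, n = 4207; a·n₀/n = 35·2736/4207 = 22.7621; c·n₁/n = 116·1471/4207 = 40.5600
RR_MH = (57.2687 + 22.7621) / (91.7188 + 40.5600) = 80.0308 / 132.2788 = 0.60502

0.61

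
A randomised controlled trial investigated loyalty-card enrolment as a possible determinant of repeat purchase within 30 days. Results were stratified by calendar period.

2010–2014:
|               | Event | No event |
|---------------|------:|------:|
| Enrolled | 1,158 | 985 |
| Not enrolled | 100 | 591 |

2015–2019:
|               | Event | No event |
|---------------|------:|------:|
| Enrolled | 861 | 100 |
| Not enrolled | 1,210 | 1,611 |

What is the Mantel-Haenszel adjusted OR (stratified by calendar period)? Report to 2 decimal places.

OR_MH = Σ(aᵢdᵢ/nᵢ) / Σ(bᵢcᵢ/nᵢ), where nᵢ is the stratum total.
Stratum 1 (2010–2014): n = 2834; a·d/n = 1158·591/2834 = 241.4884; b·c/n = 985·100/2834 = 34.7565
Stratum 2 (2015–2019): n = 3782; a·d/n = 861·1611/3782 = 366.7559; b·c/n = 100·1210/3782 = 31.9937
OR_MH = (241.4884 + 366.7559) / (34.7565 + 31.9937) = 608.2443 / 66.7502 = 9.11225

9.11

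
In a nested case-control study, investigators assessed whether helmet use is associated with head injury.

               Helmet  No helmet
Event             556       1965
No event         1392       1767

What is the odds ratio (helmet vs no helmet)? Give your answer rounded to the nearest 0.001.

0.359

Reading the table with exposure as columns: a = 556 (Helmet, case), b = 1392 (Helmet, non-case), c = 1965 (No helmet, case), d = 1767.
OR = (a·d)/(b·c) = (556 × 1767) / (1392 × 1965) = 982452 / 2735280 = 0.35918
Exposure is associated with lower odds of head injury (OR = 0.36 < 1).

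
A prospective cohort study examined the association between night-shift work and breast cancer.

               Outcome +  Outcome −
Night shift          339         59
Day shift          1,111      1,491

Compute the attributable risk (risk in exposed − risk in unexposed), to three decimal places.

Cells: a = 339, b = 59, c = 1111, d = 1491.
Risk in exposed = 339/398 = 0.851759; risk in unexposed = 1111/2602 = 0.426979.
Risk difference = 0.851759 − 0.426979 = 0.424780

0.425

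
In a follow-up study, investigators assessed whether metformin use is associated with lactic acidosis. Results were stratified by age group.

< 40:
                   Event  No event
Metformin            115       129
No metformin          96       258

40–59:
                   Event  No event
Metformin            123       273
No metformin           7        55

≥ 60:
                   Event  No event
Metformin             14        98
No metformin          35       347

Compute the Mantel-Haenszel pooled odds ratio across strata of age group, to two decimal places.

2.33

OR_MH = Σ(aᵢdᵢ/nᵢ) / Σ(bᵢcᵢ/nᵢ), where nᵢ is the stratum total.
Stratum 1 (< 40): n = 598; a·d/n = 115·258/598 = 49.6154; b·c/n = 129·96/598 = 20.7090
Stratum 2 (40–59): n = 458; a·d/n = 123·55/458 = 14.7707; b·c/n = 273·7/458 = 4.1725
Stratum 3 (≥ 60): n = 494; a·d/n = 14·347/494 = 9.8340; b·c/n = 98·35/494 = 6.9433
OR_MH = (49.6154 + 14.7707 + 9.8340) / (20.7090 + 4.1725 + 6.9433) = 74.2201 / 31.8248 = 2.33214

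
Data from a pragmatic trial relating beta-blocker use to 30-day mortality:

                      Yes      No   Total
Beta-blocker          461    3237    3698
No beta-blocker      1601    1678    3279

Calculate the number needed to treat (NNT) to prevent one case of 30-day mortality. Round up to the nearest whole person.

3

Risk in treated group = 461/3698 = 0.12466; risk in control = 1601/3279 = 0.48826.
Absolute risk reduction = 0.48826 − 0.12466 = 0.36360
NNT = 1 / ARR = 1 / 0.36360 = 2.750 → round up → 3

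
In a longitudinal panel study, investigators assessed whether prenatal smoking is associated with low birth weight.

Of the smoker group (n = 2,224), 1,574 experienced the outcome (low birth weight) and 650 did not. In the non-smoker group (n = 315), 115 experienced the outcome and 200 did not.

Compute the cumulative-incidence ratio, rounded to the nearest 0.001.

From the description: a = 1574, b = 650, c = 115, d = 200.
Risk in exposed = 1574/2224 = 0.70773; risk in unexposed = 115/315 = 0.36508.
RR = 0.70773 / 0.36508 = 1.93858
The risk among the exposed is 1.94 times that among the unexposed.

1.939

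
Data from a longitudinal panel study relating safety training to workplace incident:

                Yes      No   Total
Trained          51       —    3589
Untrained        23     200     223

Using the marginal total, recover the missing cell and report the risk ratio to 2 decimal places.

The missing cell is in the exposed row: 3589 − 51 = 3538.
So a = 51, b = 3538, c = 23, d = 200.
RR = [a/(a+b)] / [c/(c+d)] = (51/3589) / (23/223) = 0.01421/0.10314 = 0.13778

0.14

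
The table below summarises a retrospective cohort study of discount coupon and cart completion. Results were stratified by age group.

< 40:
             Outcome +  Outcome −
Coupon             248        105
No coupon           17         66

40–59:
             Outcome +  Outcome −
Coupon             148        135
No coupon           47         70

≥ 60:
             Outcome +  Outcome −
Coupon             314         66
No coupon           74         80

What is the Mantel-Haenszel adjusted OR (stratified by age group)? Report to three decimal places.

OR_MH = Σ(aᵢdᵢ/nᵢ) / Σ(bᵢcᵢ/nᵢ), where nᵢ is the stratum total.
Stratum 1 (< 40): n = 436; a·d/n = 248·66/436 = 37.5413; b·c/n = 105·17/436 = 4.0940
Stratum 2 (40–59): n = 400; a·d/n = 148·70/400 = 25.9000; b·c/n = 135·47/400 = 15.8625
Stratum 3 (≥ 60): n = 534; a·d/n = 314·80/534 = 47.0412; b·c/n = 66·74/534 = 9.1461
OR_MH = (37.5413 + 25.9000 + 47.0412) / (4.0940 + 15.8625 + 9.1461) = 110.4825 / 29.1026 = 3.79631

3.796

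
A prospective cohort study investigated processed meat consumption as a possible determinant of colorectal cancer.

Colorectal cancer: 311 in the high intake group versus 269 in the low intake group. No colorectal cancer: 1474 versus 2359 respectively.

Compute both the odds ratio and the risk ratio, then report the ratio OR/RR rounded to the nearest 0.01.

From the description: a = 311, b = 1474, c = 269, d = 2359.
OR = (311·2359)/(1474·269) = 733649/396506 = 1.85028
Risk in exposed = 311/1785 = 0.17423; risk in unexposed = 269/2628 = 0.10236; RR = 1.70214
OR/RR = 1.85028 / 1.70214 = 1.08703
The outcome is not rare, so the OR lies further from 1 than the RR.

1.09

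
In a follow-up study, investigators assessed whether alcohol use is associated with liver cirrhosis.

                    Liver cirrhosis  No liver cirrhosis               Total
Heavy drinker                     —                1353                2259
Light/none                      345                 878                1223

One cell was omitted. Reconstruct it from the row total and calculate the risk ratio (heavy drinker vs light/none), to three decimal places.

1.422

The missing cell is in the exposed row: 2259 − 1353 = 906.
So a = 906, b = 1353, c = 345, d = 878.
RR = [a/(a+b)] / [c/(c+d)] = (906/2259) / (345/1223) = 0.40106/0.28209 = 1.42174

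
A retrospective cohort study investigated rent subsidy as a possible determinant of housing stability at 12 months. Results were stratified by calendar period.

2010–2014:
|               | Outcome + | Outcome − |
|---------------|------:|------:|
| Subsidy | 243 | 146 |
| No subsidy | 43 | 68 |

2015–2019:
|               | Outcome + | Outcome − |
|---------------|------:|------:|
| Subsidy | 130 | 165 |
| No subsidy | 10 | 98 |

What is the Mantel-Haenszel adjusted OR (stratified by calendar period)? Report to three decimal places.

3.883

OR_MH = Σ(aᵢdᵢ/nᵢ) / Σ(bᵢcᵢ/nᵢ), where nᵢ is the stratum total.
Stratum 1 (2010–2014): n = 500; a·d/n = 243·68/500 = 33.0480; b·c/n = 146·43/500 = 12.5560
Stratum 2 (2015–2019): n = 403; a·d/n = 130·98/403 = 31.6129; b·c/n = 165·10/403 = 4.0943
OR_MH = (33.0480 + 31.6129) / (12.5560 + 4.0943) = 64.6609 / 16.6503 = 3.88347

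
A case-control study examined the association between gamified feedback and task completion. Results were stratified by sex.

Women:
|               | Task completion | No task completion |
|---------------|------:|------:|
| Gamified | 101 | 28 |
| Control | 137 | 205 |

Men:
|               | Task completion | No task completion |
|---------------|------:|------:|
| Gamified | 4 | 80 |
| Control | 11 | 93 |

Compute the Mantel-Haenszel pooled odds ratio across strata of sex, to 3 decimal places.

OR_MH = Σ(aᵢdᵢ/nᵢ) / Σ(bᵢcᵢ/nᵢ), where nᵢ is the stratum total.
Stratum 1 (Women): n = 471; a·d/n = 101·205/471 = 43.9597; b·c/n = 28·137/471 = 8.1444
Stratum 2 (Men): n = 188; a·d/n = 4·93/188 = 1.9787; b·c/n = 80·11/188 = 4.6809
OR_MH = (43.9597 + 1.9787) / (8.1444 + 4.6809) = 45.9384 / 12.8252 = 3.58188

3.582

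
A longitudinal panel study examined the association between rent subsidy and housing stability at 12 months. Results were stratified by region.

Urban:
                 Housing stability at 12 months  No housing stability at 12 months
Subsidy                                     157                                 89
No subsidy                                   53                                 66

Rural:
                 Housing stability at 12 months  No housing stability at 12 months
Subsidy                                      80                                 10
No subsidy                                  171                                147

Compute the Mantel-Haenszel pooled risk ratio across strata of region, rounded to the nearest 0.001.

1.546

RR_MH = Σ(aᵢ·n₀ᵢ/nᵢ) / Σ(cᵢ·n₁ᵢ/nᵢ), with n₁ᵢ = aᵢ+bᵢ (exposed), n₀ᵢ = cᵢ+dᵢ (unexposed), nᵢ = n₁ᵢ+n₀ᵢ.
Stratum 1 (Urban): n₁ = 246, n₀ = 119, n = 365; a·n₀/n = 157·119/365 = 51.1863; c·n₁/n = 53·246/365 = 35.7205
Stratum 2 (Rural): n₁ = 90, n₀ = 318, n = 408; a·n₀/n = 80·318/408 = 62.3529; c·n₁/n = 171·90/408 = 37.7206
RR_MH = (51.1863 + 62.3529) / (35.7205 + 37.7206) = 113.5392 / 73.4411 = 1.54599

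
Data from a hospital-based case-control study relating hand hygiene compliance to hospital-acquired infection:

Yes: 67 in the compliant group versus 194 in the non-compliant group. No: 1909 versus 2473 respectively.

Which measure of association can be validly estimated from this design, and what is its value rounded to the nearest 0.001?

0.447

From the description: a = 67, b = 1909, c = 194, d = 2473.
This is a hospital-based case-control study: participants were sampled on outcome status, so risks in the source population cannot be estimated directly — relative risk is not valid here. The odds ratio is the appropriate measure.
OR = (a·d)/(b·c) = (67 × 2473) / (1909 × 194) = 165691 / 370346 = 0.44740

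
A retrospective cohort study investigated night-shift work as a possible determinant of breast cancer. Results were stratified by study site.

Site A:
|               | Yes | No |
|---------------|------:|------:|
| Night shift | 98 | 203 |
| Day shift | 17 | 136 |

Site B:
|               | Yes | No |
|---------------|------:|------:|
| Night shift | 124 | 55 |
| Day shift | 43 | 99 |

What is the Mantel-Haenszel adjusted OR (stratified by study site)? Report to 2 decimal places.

OR_MH = Σ(aᵢdᵢ/nᵢ) / Σ(bᵢcᵢ/nᵢ), where nᵢ is the stratum total.
Stratum 1 (Site A): n = 454; a·d/n = 98·136/454 = 29.3568; b·c/n = 203·17/454 = 7.6013
Stratum 2 (Site B): n = 321; a·d/n = 124·99/321 = 38.2430; b·c/n = 55·43/321 = 7.3676
OR_MH = (29.3568 + 38.2430) / (7.6013 + 7.3676) = 67.5998 / 14.9689 = 4.51601

4.52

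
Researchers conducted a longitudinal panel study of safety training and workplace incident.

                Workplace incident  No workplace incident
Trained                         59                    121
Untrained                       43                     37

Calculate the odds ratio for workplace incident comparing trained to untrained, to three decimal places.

0.420

Cells: a = 59, b = 121, c = 43, d = 37.
OR = (a·d)/(b·c) = (59 × 37) / (121 × 43) = 2183 / 5203 = 0.41957
Exposure is associated with lower odds of workplace incident (OR = 0.42 < 1).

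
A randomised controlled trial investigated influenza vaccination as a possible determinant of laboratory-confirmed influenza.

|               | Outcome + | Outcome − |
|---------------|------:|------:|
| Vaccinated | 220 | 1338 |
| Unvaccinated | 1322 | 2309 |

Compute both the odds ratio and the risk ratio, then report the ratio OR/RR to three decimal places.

Cells: a = 220, b = 1338, c = 1322, d = 2309.
OR = (220·2309)/(1338·1322) = 507980/1768836 = 0.28718
Risk in exposed = 220/1558 = 0.14121; risk in unexposed = 1322/3631 = 0.36409; RR = 0.38784
OR/RR = 0.28718 / 0.38784 = 0.74047
The outcome is not rare, so the OR lies further from 1 than the RR.

0.740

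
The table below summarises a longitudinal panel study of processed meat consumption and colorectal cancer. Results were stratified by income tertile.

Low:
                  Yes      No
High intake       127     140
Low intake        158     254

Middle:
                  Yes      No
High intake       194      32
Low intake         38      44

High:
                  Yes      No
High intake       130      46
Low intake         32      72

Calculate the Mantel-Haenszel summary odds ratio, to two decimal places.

2.60

OR_MH = Σ(aᵢdᵢ/nᵢ) / Σ(bᵢcᵢ/nᵢ), where nᵢ is the stratum total.
Stratum 1 (Low): n = 679; a·d/n = 127·254/679 = 47.5081; b·c/n = 140·158/679 = 32.5773
Stratum 2 (Middle): n = 308; a·d/n = 194·44/308 = 27.7143; b·c/n = 32·38/308 = 3.9481
Stratum 3 (High): n = 280; a·d/n = 130·72/280 = 33.4286; b·c/n = 46·32/280 = 5.2571
OR_MH = (47.5081 + 27.7143 + 33.4286) / (32.5773 + 3.9481 + 5.2571) = 108.6510 / 41.7825 = 2.60039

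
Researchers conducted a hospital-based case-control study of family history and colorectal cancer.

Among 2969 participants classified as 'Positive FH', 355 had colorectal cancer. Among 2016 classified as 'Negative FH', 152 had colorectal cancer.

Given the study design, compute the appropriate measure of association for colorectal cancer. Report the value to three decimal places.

From the description: a = 355, b = 2614, c = 152, d = 1864.
This is a hospital-based case-control study: participants were sampled on outcome status, so risks in the source population cannot be estimated directly — relative risk is not valid here. The odds ratio is the appropriate measure.
OR = (a·d)/(b·c) = (355 × 1864) / (2614 × 152) = 661720 / 397328 = 1.66543

1.665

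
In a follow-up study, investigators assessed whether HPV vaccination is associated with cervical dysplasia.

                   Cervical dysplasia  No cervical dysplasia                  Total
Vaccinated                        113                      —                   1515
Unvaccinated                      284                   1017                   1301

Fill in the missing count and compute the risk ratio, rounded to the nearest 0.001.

The missing cell is in the exposed row: 1515 − 113 = 1402.
So a = 113, b = 1402, c = 284, d = 1017.
RR = [a/(a+b)] / [c/(c+d)] = (113/1515) / (284/1301) = 0.07459/0.21829 = 0.34168

0.342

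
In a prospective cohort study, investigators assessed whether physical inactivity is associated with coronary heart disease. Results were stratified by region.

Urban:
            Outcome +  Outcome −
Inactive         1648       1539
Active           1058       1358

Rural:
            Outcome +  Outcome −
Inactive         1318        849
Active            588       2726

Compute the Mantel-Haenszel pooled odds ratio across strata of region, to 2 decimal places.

2.76

OR_MH = Σ(aᵢdᵢ/nᵢ) / Σ(bᵢcᵢ/nᵢ), where nᵢ is the stratum total.
Stratum 1 (Urban): n = 5603; a·d/n = 1648·1358/5603 = 399.4260; b·c/n = 1539·1058/5603 = 290.6054
Stratum 2 (Rural): n = 5481; a·d/n = 1318·2726/5481 = 655.5132; b·c/n = 849·588/5481 = 91.0805
OR_MH = (399.4260 + 655.5132) / (290.6054 + 91.0805) = 1054.9392 / 381.6858 = 2.76389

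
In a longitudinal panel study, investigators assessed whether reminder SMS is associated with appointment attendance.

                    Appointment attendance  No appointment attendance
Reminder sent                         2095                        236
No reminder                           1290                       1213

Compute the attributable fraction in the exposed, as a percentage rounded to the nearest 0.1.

Cells: a = 2095, b = 236, c = 1290, d = 1213.
Risk in exposed = 2095/2331 = 0.89876; risk in unexposed = 1290/2503 = 0.51538.
RR = 0.89876/0.51538 = 1.74387
AR% = (RR − 1)/RR × 100 = (1.74387 − 1)/1.74387 × 100 = 42.6561%

42.7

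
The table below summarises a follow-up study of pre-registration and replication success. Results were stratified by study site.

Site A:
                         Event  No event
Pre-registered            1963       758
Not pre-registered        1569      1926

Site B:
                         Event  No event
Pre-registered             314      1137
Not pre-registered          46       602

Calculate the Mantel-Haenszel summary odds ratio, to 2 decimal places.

OR_MH = Σ(aᵢdᵢ/nᵢ) / Σ(bᵢcᵢ/nᵢ), where nᵢ is the stratum total.
Stratum 1 (Site A): n = 6216; a·d/n = 1963·1926/6216 = 608.2268; b·c/n = 758·1569/6216 = 191.3292
Stratum 2 (Site B): n = 2099; a·d/n = 314·602/2099 = 90.0562; b·c/n = 1137·46/2099 = 24.9176
OR_MH = (608.2268 + 90.0562) / (191.3292 + 24.9176) = 698.2831 / 216.2467 = 3.22910

3.23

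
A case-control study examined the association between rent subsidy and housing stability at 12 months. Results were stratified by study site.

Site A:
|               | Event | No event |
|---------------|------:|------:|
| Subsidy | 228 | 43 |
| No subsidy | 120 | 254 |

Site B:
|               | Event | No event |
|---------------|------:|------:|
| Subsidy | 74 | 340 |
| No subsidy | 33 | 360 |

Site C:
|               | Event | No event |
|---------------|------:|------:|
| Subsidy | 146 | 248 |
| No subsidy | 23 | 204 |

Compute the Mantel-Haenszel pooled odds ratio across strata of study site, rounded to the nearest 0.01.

OR_MH = Σ(aᵢdᵢ/nᵢ) / Σ(bᵢcᵢ/nᵢ), where nᵢ is the stratum total.
Stratum 1 (Site A): n = 645; a·d/n = 228·254/645 = 89.7860; b·c/n = 43·120/645 = 8.0000
Stratum 2 (Site B): n = 807; a·d/n = 74·360/807 = 33.0112; b·c/n = 340·33/807 = 13.9033
Stratum 3 (Site C): n = 621; a·d/n = 146·204/621 = 47.9614; b·c/n = 248·23/621 = 9.1852
OR_MH = (89.7860 + 33.0112 + 47.9614) / (8.0000 + 13.9033 + 9.1852) = 170.7586 / 31.0885 = 5.49265

5.49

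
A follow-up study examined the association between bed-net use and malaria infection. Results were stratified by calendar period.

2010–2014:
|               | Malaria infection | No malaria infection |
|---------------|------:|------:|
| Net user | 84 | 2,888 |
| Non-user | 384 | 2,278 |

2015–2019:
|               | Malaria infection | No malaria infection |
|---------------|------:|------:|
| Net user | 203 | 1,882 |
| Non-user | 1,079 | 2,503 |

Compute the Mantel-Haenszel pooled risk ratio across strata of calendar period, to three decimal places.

RR_MH = Σ(aᵢ·n₀ᵢ/nᵢ) / Σ(cᵢ·n₁ᵢ/nᵢ), with n₁ᵢ = aᵢ+bᵢ (exposed), n₀ᵢ = cᵢ+dᵢ (unexposed), nᵢ = n₁ᵢ+n₀ᵢ.
Stratum 1 (2010–2014): n₁ = 2972, n₀ = 2662, n = 5634; a·n₀/n = 84·2662/5634 = 39.6890; c·n₁/n = 384·2972/5634 = 202.5644
Stratum 2 (2015–2019): n₁ = 2085, n₀ = 3582, n = 5667; a·n₀/n = 203·3582/5667 = 128.3123; c·n₁/n = 1079·2085/5667 = 396.9852
RR_MH = (39.6890 + 128.3123) / (202.5644 + 396.9852) = 168.0014 / 599.5496 = 0.28021

0.280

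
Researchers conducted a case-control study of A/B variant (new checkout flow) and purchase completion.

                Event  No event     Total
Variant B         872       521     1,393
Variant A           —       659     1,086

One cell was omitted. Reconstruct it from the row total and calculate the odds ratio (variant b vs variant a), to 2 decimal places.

The missing cell is in the unexposed row: 1086 − 659 = 427.
So a = 872, b = 521, c = 427, d = 659.
OR = (a·d)/(b·c) = (872 × 659) / (521 × 427) = 574648 / 222467 = 2.58307

2.58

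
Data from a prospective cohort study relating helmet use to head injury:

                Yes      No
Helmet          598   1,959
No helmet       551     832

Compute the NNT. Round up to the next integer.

7

Risk in treated group = 598/2557 = 0.23387; risk in control = 551/1383 = 0.39841.
Absolute risk reduction = 0.39841 − 0.23387 = 0.16454
NNT = 1 / ARR = 1 / 0.16454 = 6.077 → round up → 7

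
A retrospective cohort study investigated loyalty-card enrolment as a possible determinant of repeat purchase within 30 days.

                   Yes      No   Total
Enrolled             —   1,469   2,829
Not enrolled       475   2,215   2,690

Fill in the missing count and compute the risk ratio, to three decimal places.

The missing cell is in the exposed row: 2829 − 1469 = 1360.
So a = 1360, b = 1469, c = 475, d = 2215.
RR = [a/(a+b)] / [c/(c+d)] = (1360/2829) / (475/2690) = 0.48074/0.17658 = 2.72248

2.722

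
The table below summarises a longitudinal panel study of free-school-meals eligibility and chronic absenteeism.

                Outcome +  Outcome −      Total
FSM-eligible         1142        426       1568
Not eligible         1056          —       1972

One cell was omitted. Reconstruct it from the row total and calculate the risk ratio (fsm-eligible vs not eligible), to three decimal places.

1.360

The missing cell is in the unexposed row: 1972 − 1056 = 916.
So a = 1142, b = 426, c = 1056, d = 916.
RR = [a/(a+b)] / [c/(c+d)] = (1142/1568) / (1056/1972) = 0.72832/0.53550 = 1.36008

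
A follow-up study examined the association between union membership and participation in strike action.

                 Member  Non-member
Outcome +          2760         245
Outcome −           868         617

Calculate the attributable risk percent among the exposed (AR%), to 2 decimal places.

Reading the table with exposure as columns: a = 2760 (Member, case), b = 868 (Member, non-case), c = 245 (Non-member, case), d = 617.
Risk in exposed = 2760/3628 = 0.76075; risk in unexposed = 245/862 = 0.28422.
RR = 0.76075/0.28422 = 2.67660
AR% = (RR − 1)/RR × 100 = (2.67660 − 1)/2.67660 × 100 = 62.6391%

62.64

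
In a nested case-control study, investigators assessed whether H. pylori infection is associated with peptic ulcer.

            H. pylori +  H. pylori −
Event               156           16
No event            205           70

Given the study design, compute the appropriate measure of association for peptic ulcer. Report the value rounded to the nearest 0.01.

3.33

Reading the table with exposure as columns: a = 156 (H. pylori +, case), b = 205 (H. pylori +, non-case), c = 16 (H. pylori −, case), d = 70.
This is a nested case-control study: participants were sampled on outcome status, so risks in the source population cannot be estimated directly — relative risk is not valid here. The odds ratio is the appropriate measure.
OR = (a·d)/(b·c) = (156 × 70) / (205 × 16) = 10920 / 3280 = 3.32927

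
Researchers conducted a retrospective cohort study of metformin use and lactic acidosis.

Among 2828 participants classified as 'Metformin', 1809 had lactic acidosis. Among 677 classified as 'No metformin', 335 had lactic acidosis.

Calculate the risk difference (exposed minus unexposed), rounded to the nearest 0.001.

0.145

From the description: a = 1809, b = 1019, c = 335, d = 342.
Risk in exposed = 1809/2828 = 0.639675; risk in unexposed = 335/677 = 0.494830.
Risk difference = 0.639675 − 0.494830 = 0.144845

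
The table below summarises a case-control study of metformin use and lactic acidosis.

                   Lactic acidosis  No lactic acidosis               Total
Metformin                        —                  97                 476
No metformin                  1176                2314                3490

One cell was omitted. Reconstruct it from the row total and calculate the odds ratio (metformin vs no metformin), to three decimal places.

The missing cell is in the exposed row: 476 − 97 = 379.
So a = 379, b = 97, c = 1176, d = 2314.
OR = (a·d)/(b·c) = (379 × 2314) / (97 × 1176) = 877006 / 114072 = 7.68818

7.688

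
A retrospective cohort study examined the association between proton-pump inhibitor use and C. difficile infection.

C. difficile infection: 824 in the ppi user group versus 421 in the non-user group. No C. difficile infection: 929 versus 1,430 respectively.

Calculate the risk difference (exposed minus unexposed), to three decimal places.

0.243

From the description: a = 824, b = 929, c = 421, d = 1430.
Risk in exposed = 824/1753 = 0.470051; risk in unexposed = 421/1851 = 0.227445.
Risk difference = 0.470051 − 0.227445 = 0.242607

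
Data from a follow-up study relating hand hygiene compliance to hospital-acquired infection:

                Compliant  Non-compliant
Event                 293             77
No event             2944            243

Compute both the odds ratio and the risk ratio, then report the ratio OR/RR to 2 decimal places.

Reading the table with exposure as columns: a = 293 (Compliant, case), b = 2944 (Compliant, non-case), c = 77 (Non-compliant, case), d = 243.
OR = (293·243)/(2944·77) = 71199/226688 = 0.31408
Risk in exposed = 293/3237 = 0.09052; risk in unexposed = 77/320 = 0.24063; RR = 0.37617
OR/RR = 0.31408 / 0.37617 = 0.83495
The outcome is not rare, so the OR lies further from 1 than the RR.

0.83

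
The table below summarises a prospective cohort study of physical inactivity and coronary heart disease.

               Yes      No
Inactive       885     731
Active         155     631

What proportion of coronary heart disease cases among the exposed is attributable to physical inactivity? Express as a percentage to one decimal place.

64.0

Cells: a = 885, b = 731, c = 155, d = 631.
Risk in exposed = 885/1616 = 0.54765; risk in unexposed = 155/786 = 0.19720.
RR = 0.54765/0.19720 = 2.77711
AR% = (RR − 1)/RR × 100 = (2.77711 − 1)/2.77711 × 100 = 63.9913%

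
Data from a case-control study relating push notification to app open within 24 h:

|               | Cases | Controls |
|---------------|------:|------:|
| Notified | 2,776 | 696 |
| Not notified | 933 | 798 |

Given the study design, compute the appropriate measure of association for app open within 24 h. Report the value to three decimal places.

3.411

Cells: a = 2776, b = 696, c = 933, d = 798.
This is a case-control study: participants were sampled on outcome status, so risks in the source population cannot be estimated directly — relative risk is not valid here. The odds ratio is the appropriate measure.
OR = (a·d)/(b·c) = (2776 × 798) / (696 × 933) = 2215248 / 649368 = 3.41139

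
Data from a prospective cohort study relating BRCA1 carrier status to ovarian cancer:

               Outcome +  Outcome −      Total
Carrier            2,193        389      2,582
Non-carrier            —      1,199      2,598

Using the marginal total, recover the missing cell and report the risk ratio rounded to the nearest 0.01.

The missing cell is in the unexposed row: 2598 − 1199 = 1399.
So a = 2193, b = 389, c = 1399, d = 1199.
RR = [a/(a+b)] / [c/(c+d)] = (2193/2582) / (1399/2598) = 0.84934/0.53849 = 1.57726

1.58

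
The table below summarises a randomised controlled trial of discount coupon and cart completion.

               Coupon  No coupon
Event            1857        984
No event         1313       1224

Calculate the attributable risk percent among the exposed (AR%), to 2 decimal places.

Reading the table with exposure as columns: a = 1857 (Coupon, case), b = 1313 (Coupon, non-case), c = 984 (No coupon, case), d = 1224.
Risk in exposed = 1857/3170 = 0.58580; risk in unexposed = 984/2208 = 0.44565.
RR = 0.58580/0.44565 = 1.31449
AR% = (RR − 1)/RR × 100 = (1.31449 − 1)/1.31449 × 100 = 23.9248%

23.92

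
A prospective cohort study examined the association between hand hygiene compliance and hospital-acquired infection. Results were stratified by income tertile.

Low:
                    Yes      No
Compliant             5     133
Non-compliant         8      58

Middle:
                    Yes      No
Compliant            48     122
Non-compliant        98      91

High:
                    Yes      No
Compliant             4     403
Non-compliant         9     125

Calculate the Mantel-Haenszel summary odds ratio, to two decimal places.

0.32

OR_MH = Σ(aᵢdᵢ/nᵢ) / Σ(bᵢcᵢ/nᵢ), where nᵢ is the stratum total.
Stratum 1 (Low): n = 204; a·d/n = 5·58/204 = 1.4216; b·c/n = 133·8/204 = 5.2157
Stratum 2 (Middle): n = 359; a·d/n = 48·91/359 = 12.1671; b·c/n = 122·98/359 = 33.3036
Stratum 3 (High): n = 541; a·d/n = 4·125/541 = 0.9242; b·c/n = 403·9/541 = 6.7043
OR_MH = (1.4216 + 12.1671 + 0.9242) / (5.2157 + 33.3036 + 6.7043) = 14.5129 / 45.2236 = 0.32091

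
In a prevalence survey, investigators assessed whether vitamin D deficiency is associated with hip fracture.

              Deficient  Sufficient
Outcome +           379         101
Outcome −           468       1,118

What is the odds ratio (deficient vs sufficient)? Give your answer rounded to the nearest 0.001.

8.964

Reading the table with exposure as columns: a = 379 (Deficient, case), b = 468 (Deficient, non-case), c = 101 (Sufficient, case), d = 1118.
OR = (a·d)/(b·c) = (379 × 1118) / (468 × 101) = 423722 / 47268 = 8.96425
The odds of hip fracture are about 8.96 times as high in the deficient group.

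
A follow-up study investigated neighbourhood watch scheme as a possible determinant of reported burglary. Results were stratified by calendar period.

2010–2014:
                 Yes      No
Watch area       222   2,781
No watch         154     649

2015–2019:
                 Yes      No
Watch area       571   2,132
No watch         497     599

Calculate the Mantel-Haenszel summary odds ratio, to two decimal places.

OR_MH = Σ(aᵢdᵢ/nᵢ) / Σ(bᵢcᵢ/nᵢ), where nᵢ is the stratum total.
Stratum 1 (2010–2014): n = 3806; a·d/n = 222·649/3806 = 37.8555; b·c/n = 2781·154/3806 = 112.5260
Stratum 2 (2015–2019): n = 3799; a·d/n = 571·599/3799 = 90.0313; b·c/n = 2132·497/3799 = 278.9166
OR_MH = (37.8555 + 90.0313) / (112.5260 + 278.9166) = 127.8868 / 391.4426 = 0.32671

0.33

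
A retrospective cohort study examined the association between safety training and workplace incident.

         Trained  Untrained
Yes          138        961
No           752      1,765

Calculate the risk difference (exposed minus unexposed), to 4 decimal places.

Reading the table with exposure as columns: a = 138 (Trained, case), b = 752 (Trained, non-case), c = 961 (Untrained, case), d = 1765.
Risk in exposed = 138/890 = 0.155056; risk in unexposed = 961/2726 = 0.352531.
Risk difference = 0.155056 − 0.352531 = -0.197475

-0.1975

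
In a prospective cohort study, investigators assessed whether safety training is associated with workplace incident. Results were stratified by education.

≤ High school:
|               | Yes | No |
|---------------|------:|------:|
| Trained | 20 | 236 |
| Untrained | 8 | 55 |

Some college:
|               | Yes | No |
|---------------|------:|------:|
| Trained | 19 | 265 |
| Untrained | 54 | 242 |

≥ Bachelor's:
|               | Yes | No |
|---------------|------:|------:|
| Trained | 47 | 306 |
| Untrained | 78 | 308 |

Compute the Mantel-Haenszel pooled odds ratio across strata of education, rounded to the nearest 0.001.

OR_MH = Σ(aᵢdᵢ/nᵢ) / Σ(bᵢcᵢ/nᵢ), where nᵢ is the stratum total.
Stratum 1 (≤ High school): n = 319; a·d/n = 20·55/319 = 3.4483; b·c/n = 236·8/319 = 5.9185
Stratum 2 (Some college): n = 580; a·d/n = 19·242/580 = 7.9276; b·c/n = 265·54/580 = 24.6724
Stratum 3 (≥ Bachelor's): n = 739; a·d/n = 47·308/739 = 19.5886; b·c/n = 306·78/739 = 32.2977
OR_MH = (3.4483 + 7.9276 + 19.5886) / (5.9185 + 24.6724 + 32.2977) = 30.9645 / 62.8886 = 0.49237

0.492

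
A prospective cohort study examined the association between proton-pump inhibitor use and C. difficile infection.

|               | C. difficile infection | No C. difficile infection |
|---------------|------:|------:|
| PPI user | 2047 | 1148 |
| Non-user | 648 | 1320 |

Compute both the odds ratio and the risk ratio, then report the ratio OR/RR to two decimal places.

1.87

Cells: a = 2047, b = 1148, c = 648, d = 1320.
OR = (2047·1320)/(1148·648) = 2702040/743904 = 3.63224
Risk in exposed = 2047/3195 = 0.64069; risk in unexposed = 648/1968 = 0.32927; RR = 1.94579
OR/RR = 3.63224 / 1.94579 = 1.86671
The outcome is not rare, so the OR lies further from 1 than the RR.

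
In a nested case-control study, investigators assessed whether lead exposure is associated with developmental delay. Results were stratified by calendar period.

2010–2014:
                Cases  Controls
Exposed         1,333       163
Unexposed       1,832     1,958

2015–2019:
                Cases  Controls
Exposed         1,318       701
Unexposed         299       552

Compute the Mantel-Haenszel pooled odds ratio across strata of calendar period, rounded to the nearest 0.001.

5.769

OR_MH = Σ(aᵢdᵢ/nᵢ) / Σ(bᵢcᵢ/nᵢ), where nᵢ is the stratum total.
Stratum 1 (2010–2014): n = 5286; a·d/n = 1333·1958/5286 = 493.7597; b·c/n = 163·1832/5286 = 56.4919
Stratum 2 (2015–2019): n = 2870; a·d/n = 1318·552/2870 = 253.4969; b·c/n = 701·299/2870 = 73.0310
OR_MH = (493.7597 + 253.4969) / (56.4919 + 73.0310) = 747.2566 / 129.5229 = 5.76930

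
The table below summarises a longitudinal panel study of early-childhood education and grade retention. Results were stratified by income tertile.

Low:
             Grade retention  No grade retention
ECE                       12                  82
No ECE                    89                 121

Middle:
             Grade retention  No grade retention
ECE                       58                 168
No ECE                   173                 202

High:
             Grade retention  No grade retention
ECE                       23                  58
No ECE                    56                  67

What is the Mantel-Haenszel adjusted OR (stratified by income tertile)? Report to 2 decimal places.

OR_MH = Σ(aᵢdᵢ/nᵢ) / Σ(bᵢcᵢ/nᵢ), where nᵢ is the stratum total.
Stratum 1 (Low): n = 304; a·d/n = 12·121/304 = 4.7763; b·c/n = 82·89/304 = 24.0066
Stratum 2 (Middle): n = 601; a·d/n = 58·202/601 = 19.4942; b·c/n = 168·173/601 = 48.3594
Stratum 3 (High): n = 204; a·d/n = 23·67/204 = 7.5539; b·c/n = 58·56/204 = 15.9216
OR_MH = (4.7763 + 19.4942 + 7.5539) / (24.0066 + 48.3594 + 15.9216) = 31.8244 / 88.2875 = 0.36046

0.36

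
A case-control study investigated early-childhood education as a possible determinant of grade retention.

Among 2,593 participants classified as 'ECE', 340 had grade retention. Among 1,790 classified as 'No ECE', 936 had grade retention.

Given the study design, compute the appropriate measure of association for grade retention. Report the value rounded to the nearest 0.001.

From the description: a = 340, b = 2253, c = 936, d = 854.
This is a case-control study: participants were sampled on outcome status, so risks in the source population cannot be estimated directly — relative risk is not valid here. The odds ratio is the appropriate measure.
OR = (a·d)/(b·c) = (340 × 854) / (2253 × 936) = 290360 / 2108808 = 0.13769

0.138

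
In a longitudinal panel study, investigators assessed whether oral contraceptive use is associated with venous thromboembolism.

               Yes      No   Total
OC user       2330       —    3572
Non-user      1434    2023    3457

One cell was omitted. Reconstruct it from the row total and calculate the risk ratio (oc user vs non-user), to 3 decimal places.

The missing cell is in the exposed row: 3572 − 2330 = 1242.
So a = 2330, b = 1242, c = 1434, d = 2023.
RR = [a/(a+b)] / [c/(c+d)] = (2330/3572) / (1434/3457) = 0.65230/0.41481 = 1.57251

1.573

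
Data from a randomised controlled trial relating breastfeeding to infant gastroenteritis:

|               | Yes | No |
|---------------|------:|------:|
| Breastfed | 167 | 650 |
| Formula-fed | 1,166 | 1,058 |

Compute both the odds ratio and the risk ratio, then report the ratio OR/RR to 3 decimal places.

Cells: a = 167, b = 650, c = 1166, d = 1058.
OR = (167·1058)/(650·1166) = 176686/757900 = 0.23313
Risk in exposed = 167/817 = 0.20441; risk in unexposed = 1166/2224 = 0.52428; RR = 0.38988
OR/RR = 0.23313 / 0.38988 = 0.59794
The outcome is not rare, so the OR lies further from 1 than the RR.

0.598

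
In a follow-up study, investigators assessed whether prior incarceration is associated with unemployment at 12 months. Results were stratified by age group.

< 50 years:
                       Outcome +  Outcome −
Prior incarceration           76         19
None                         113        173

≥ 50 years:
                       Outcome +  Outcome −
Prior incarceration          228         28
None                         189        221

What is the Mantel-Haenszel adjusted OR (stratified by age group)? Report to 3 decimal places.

OR_MH = Σ(aᵢdᵢ/nᵢ) / Σ(bᵢcᵢ/nᵢ), where nᵢ is the stratum total.
Stratum 1 (< 50 years): n = 381; a·d/n = 76·173/381 = 34.5092; b·c/n = 19·113/381 = 5.6352
Stratum 2 (≥ 50 years): n = 666; a·d/n = 228·221/666 = 75.6577; b·c/n = 28·189/666 = 7.9459
OR_MH = (34.5092 + 75.6577) / (5.6352 + 7.9459) = 110.1668 / 13.5811 = 8.11177

8.112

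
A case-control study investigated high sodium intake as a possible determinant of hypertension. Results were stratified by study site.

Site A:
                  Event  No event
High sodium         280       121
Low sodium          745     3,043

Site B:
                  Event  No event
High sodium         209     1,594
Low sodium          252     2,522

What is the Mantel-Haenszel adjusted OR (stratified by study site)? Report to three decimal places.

2.915

OR_MH = Σ(aᵢdᵢ/nᵢ) / Σ(bᵢcᵢ/nᵢ), where nᵢ is the stratum total.
Stratum 1 (Site A): n = 4189; a·d/n = 280·3043/4189 = 203.3994; b·c/n = 121·745/4189 = 21.5195
Stratum 2 (Site B): n = 4577; a·d/n = 209·2522/4577 = 115.1623; b·c/n = 1594·252/4577 = 87.7623
OR_MH = (203.3994 + 115.1623) / (21.5195 + 87.7623) = 318.5617 / 109.2817 = 2.91505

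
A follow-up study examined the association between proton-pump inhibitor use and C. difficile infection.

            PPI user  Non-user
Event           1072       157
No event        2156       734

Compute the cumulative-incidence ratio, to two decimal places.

Reading the table with exposure as columns: a = 1072 (PPI user, case), b = 2156 (PPI user, non-case), c = 157 (Non-user, case), d = 734.
Risk in exposed = 1072/3228 = 0.33209; risk in unexposed = 157/891 = 0.17621.
RR = 0.33209 / 0.17621 = 1.88469
The risk among the exposed is 1.88 times that among the unexposed.

1.88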